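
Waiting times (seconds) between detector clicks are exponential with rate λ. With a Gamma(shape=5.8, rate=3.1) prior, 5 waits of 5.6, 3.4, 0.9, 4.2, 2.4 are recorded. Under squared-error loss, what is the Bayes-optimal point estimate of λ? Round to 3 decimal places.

0.551

Σ times = 16.5. Posterior: Gamma(shape = 5.8+5 = 10.8, rate = 3.1+16.5 = 19.6).
Mode = (α−1)/β = 9.8/19.6 = 0.500.
Mean = α/β = 10.8/19.6 = 0.551.
Squared-error loss ⇒ the optimal estimator is the posterior mean.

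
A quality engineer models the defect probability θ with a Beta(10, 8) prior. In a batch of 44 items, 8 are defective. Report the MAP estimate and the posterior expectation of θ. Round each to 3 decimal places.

MAP = 0.283, posterior mean = 0.290

Posterior: Beta(10+8, 8+36) = Beta(18, 44).
Mode = (18−1)/(18+44−2) = 17/60 = 0.283.
Mean = 18/(18+44) = 18/62 = 0.290.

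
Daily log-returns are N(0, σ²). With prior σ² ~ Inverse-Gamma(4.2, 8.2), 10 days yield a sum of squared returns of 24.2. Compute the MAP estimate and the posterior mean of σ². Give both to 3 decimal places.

MAP estimate = 1.990, posterior mean = 2.476

Posterior: Inverse-Gamma(shape = 4.2+10/2 = 9.2, scale = 8.2+24.2/2 = 20.3).
Mode = β/(α+1) = 20.3/10.2 = 1.990.
Mean = β/(α−1) = 20.3/8.2 = 2.476.
The mean is pulled above the mode by the posterior's right skew.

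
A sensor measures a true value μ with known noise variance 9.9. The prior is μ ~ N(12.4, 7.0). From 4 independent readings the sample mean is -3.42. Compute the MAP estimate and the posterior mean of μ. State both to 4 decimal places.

Posterior for μ is Normal. Precision-weighted mean: (1/7.0·12.4 + 4/9.9·-3.42) / (1/7.0 + 4/9.9) = 0.7124.
A Normal posterior is symmetric, so mode = mean.

MAP = 0.7124, posterior mean = 0.7124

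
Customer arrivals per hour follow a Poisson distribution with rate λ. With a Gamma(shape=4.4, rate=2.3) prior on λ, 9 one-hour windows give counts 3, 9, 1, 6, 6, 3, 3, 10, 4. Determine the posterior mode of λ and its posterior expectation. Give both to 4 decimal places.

Σ counts = 45. Posterior: Gamma(shape = 4.4+45 = 49.4, rate = 2.3+9 = 11.3).
Mode = (α−1)/β = 48.4/11.3 = 4.2832.
Mean = α/β = 49.4/11.3 = 4.3717.
The mean is pulled above the mode by the posterior's right skew.

MAP = 4.2832, posterior mean = 4.3717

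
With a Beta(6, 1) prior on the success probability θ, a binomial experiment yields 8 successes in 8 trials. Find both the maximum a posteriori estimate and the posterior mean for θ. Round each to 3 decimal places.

Posterior: Beta(6+8, 1+0) = Beta(14, 1).
Since β = 1 ≤ 1 and α > 1, the Beta density is monotone increasing on [0,1]; the mode is at 1.
Mean = 14/(14+1) = 0.933.
Mode > mean: the posterior has a left tail.

maximum a posteriori estimate = 1.000, posterior mean = 0.933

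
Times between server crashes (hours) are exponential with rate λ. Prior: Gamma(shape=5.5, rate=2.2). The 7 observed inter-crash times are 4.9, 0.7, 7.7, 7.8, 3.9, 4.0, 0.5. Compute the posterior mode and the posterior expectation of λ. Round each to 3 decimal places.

posterior mode = 0.363, posterior expectation = 0.394

Σ times = 29.5. Posterior: Gamma(shape = 5.5+7 = 12.5, rate = 2.2+29.5 = 31.7).
Mode = (α−1)/β = 11.5/31.7 = 0.363.
Mean = α/β = 12.5/31.7 = 0.394.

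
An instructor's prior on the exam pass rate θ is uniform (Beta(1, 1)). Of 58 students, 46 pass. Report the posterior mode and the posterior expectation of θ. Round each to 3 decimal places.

Posterior: Beta(1+46, 1+12) = Beta(47, 13).
Mode = (47−1)/(47+13−2) = 46/58 = 0.793.
Mean = 47/(47+13) = 47/60 = 0.783.

MAP: 0.793. Posterior mean: 0.783.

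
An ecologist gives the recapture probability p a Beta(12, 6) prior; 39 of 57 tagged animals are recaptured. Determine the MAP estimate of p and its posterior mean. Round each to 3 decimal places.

p_MAP = 0.685, E[p|data] = 0.680

Posterior: Beta(12+39, 6+18) = Beta(51, 24).
Mode = (51−1)/(51+24−2) = 50/73 = 0.685.
Mean = 51/(51+24) = 51/75 = 0.680.
The mean is pulled below the mode by the posterior's left skew.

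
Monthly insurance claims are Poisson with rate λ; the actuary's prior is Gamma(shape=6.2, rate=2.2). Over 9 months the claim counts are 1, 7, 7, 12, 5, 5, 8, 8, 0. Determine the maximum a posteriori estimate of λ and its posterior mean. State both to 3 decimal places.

Σ counts = 53. Posterior: Gamma(shape = 6.2+53 = 59.2, rate = 2.2+9 = 11.2).
Mode = (α−1)/β = 58.2/11.2 = 5.196.
Mean = α/β = 59.2/11.2 = 5.286.

λ_MAP = 5.196, E[λ|data] = 5.286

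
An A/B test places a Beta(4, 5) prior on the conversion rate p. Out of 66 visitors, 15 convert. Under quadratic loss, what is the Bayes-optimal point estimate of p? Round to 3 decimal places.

Posterior: Beta(4+15, 5+51) = Beta(19, 56).
Mode = (19−1)/(19+56−2) = 18/73 = 0.247.
Mean = 19/(19+56) = 19/75 = 0.253.
Quadratic loss ⇒ the optimal estimator is the posterior mean.

0.253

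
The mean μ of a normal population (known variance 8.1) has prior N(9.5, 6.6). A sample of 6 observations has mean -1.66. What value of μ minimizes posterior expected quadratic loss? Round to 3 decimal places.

0.235

Posterior for μ is Normal. Precision-weighted mean: (1/6.6·9.5 + 6/8.1·-1.66) / (1/6.6 + 6/8.1) = 0.235.
A Normal posterior is symmetric, so mode = mean.
Quadratic loss ⇒ the optimal estimator is the posterior mean.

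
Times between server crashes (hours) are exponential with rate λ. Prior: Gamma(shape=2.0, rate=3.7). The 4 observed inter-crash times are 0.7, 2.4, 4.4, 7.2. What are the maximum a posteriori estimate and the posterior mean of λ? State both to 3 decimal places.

Σ times = 14.7. Posterior: Gamma(shape = 2.0+4 = 6.0, rate = 3.7+14.7 = 18.4).
Mode = (α−1)/β = 5.0/18.4 = 0.272.
Mean = α/β = 6.0/18.4 = 0.326.

λ_MAP = 0.272, E[λ|data] = 0.326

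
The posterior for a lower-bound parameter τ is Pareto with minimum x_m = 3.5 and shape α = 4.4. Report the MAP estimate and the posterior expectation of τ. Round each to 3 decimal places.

The Pareto density is strictly decreasing on [x_m, ∞), so the mode is x_m = 3.500.
Mean = α·x_m/(α−1) = 4.4·3.5/3.4 = 4.529.

MAP = 3.500, posterior mean = 4.529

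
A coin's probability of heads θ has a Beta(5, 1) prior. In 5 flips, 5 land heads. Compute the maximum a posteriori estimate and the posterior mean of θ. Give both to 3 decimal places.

MAP: 1.000. Posterior mean: 0.909.

Posterior: Beta(5+5, 1+0) = Beta(10, 1).
Since β = 1 ≤ 1 and α > 1, the Beta density is monotone increasing on [0,1]; the mode is at 1.
Mean = 10/(10+1) = 0.909.
Left-skewed posterior ⇒ mean < mode.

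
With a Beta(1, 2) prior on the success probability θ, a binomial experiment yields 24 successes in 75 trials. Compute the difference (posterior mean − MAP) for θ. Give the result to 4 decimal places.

Posterior: Beta(1+24, 2+51) = Beta(25, 53).
Mode = (25−1)/(25+53−2) = 24/76 = 0.3158.
Mean = 25/(25+53) = 25/78 = 0.3205.
Difference = 0.3205 − 0.3158 = 0.0047.

0.0047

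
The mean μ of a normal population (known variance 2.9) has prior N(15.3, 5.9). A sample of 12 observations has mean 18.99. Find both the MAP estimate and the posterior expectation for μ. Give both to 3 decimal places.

Posterior for μ is Normal. Precision-weighted mean: (1/5.9·15.3 + 12/2.9·18.99) / (1/5.9 + 12/2.9) = 18.845.
A Normal posterior is symmetric, so mode = mean.

MAP: 18.845. Posterior mean: 18.845.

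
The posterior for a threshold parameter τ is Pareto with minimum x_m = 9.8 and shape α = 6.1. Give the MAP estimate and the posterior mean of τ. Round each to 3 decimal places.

τ_MAP = 9.800, E[τ|data] = 11.722

The Pareto density is strictly decreasing on [x_m, ∞), so the mode is x_m = 9.800.
Mean = α·x_m/(α−1) = 6.1·9.8/5.1 = 11.722.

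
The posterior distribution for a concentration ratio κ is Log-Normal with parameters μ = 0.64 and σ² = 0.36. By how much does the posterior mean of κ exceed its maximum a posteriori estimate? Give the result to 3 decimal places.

Mode = exp(μ − σ²) = exp(0.28) = 1.323.
Mean = exp(μ + σ²/2) = exp(0.820) = 2.270.
Difference = 2.270 − 1.323 = 0.947.

0.947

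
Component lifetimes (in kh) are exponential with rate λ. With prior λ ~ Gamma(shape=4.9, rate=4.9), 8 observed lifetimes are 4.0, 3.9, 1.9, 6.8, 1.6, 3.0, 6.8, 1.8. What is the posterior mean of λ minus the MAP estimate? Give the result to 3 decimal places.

0.029

Σ times = 29.8. Posterior: Gamma(shape = 4.9+8 = 12.9, rate = 4.9+29.8 = 34.7).
Mode = (α−1)/β = 11.9/34.7 = 0.343.
Mean = α/β = 12.9/34.7 = 0.372.
Difference = 0.372 − 0.343 = 0.029.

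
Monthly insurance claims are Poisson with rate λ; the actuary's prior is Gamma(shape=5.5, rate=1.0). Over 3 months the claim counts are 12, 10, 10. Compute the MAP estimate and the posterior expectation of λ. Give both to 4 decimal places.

Σ counts = 32. Posterior: Gamma(shape = 5.5+32 = 37.5, rate = 1.0+3 = 4.0).
Mode = (α−1)/β = 36.5/4.0 = 9.1250.
Mean = α/β = 37.5/4.0 = 9.3750.
The mean is pulled above the mode by the posterior's right skew.

MAP = 9.1250; posterior mean = 9.3750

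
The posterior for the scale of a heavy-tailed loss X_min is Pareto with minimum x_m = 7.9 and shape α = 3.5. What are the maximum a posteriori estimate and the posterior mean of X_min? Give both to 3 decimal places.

The Pareto density is strictly decreasing on [x_m, ∞), so the mode is x_m = 7.900.
Mean = α·x_m/(α−1) = 3.5·7.9/2.5 = 11.060.
Mean > mode: the posterior has a right tail.

MAP: 7.900. Posterior mean: 11.060.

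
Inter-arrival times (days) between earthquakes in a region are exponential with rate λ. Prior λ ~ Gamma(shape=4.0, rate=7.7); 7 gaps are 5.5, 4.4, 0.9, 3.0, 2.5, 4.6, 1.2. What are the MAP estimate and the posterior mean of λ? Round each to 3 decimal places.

λ_MAP = 0.336, E[λ|data] = 0.369

Σ times = 22.1. Posterior: Gamma(shape = 4.0+7 = 11.0, rate = 7.7+22.1 = 29.8).
Mode = (α−1)/β = 10.0/29.8 = 0.336.
Mean = α/β = 11.0/29.8 = 0.369.
Right-skewed posterior ⇒ mode < mean.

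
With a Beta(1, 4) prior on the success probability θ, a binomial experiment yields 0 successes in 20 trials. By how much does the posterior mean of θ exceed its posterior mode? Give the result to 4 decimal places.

Posterior: Beta(1+0, 4+20) = Beta(1, 24).
Since α = 1 ≤ 1 and β > 1, the Beta density is monotone decreasing on [0,1]; the mode is at 0.
Mean = 1/(1+24) = 0.0400.
Difference = 0.0400 − 0.0000 = 0.0400.

0.0400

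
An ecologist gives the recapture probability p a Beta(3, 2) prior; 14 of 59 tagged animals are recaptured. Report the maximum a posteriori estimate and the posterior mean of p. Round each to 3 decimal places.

maximum a posteriori estimate = 0.258, posterior mean = 0.266

Posterior: Beta(3+14, 2+45) = Beta(17, 47).
Mode = (17−1)/(17+47−2) = 16/62 = 0.258.
Mean = 17/(17+47) = 17/64 = 0.266.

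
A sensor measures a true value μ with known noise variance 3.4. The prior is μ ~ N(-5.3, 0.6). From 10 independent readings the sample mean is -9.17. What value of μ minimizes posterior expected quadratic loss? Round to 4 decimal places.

Posterior for μ is Normal. Precision-weighted mean: (1/0.6·-5.3 + 10/3.4·-9.17) / (1/0.6 + 10/3.4) = -7.7702.
A Normal posterior is symmetric, so mode = mean.
Quadratic loss ⇒ the optimal estimator is the posterior mean.

-7.7702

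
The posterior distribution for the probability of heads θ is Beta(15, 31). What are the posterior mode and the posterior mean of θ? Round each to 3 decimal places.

Mode = (15−1)/(15+31−2) = 14/44 = 0.318.
Mean = 15/(15+31) = 15/46 = 0.326.

posterior mode = 0.318, posterior mean = 0.326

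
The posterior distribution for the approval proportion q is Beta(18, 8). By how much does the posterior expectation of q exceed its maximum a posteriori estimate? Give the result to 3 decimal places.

-0.016

Mode = (18−1)/(18+8−2) = 17/24 = 0.708.
Mean = 18/(18+8) = 18/26 = 0.692.
Difference = 0.692 − 0.708 = -0.016.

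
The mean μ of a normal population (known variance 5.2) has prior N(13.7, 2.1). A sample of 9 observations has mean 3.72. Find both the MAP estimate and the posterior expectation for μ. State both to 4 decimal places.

Posterior for μ is Normal. Precision-weighted mean: (1/2.1·13.7 + 9/5.2·3.72) / (1/2.1 + 9/5.2) = 5.8734.
A Normal posterior is symmetric, so mode = mean.

μ_MAP = 5.8734, E[μ|data] = 5.8734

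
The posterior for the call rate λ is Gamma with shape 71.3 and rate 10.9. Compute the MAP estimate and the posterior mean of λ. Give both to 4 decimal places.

MAP estimate = 6.4495, posterior mean = 6.5413

Mode = (α−1)/β = 70.3/10.9 = 6.4495.
Mean = α/β = 71.3/10.9 = 6.5413.
The mean is pulled above the mode by the posterior's right skew.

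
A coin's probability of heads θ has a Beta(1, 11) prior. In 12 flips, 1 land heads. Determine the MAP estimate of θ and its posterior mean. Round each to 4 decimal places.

θ_MAP = 0.0455, E[θ|data] = 0.0833

Posterior: Beta(1+1, 11+11) = Beta(2, 22).
Mode = (2−1)/(2+22−2) = 1/22 = 0.0455.
Mean = 2/(2+22) = 2/24 = 0.0833.
The posterior is right-skewed, so the mean exceeds the mode.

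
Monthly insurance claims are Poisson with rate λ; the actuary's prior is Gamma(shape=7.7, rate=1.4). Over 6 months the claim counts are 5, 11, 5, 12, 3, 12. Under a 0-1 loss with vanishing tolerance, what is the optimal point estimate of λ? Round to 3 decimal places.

Σ counts = 48. Posterior: Gamma(shape = 7.7+48 = 55.7, rate = 1.4+6 = 7.4).
Mode = (α−1)/β = 54.7/7.4 = 7.392.
Mean = α/β = 55.7/7.4 = 7.527.
This is the posterior mode — the MAP estimate.

7.392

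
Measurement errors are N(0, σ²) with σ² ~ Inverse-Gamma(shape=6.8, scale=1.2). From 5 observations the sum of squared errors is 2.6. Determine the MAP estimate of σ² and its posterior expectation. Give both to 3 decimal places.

Posterior: Inverse-Gamma(shape = 6.8+5/2 = 9.3, scale = 1.2+2.6/2 = 2.5).
Mode = β/(α+1) = 2.5/10.3 = 0.243.
Mean = β/(α−1) = 2.5/8.3 = 0.301.

MAP = 0.243; posterior mean = 0.301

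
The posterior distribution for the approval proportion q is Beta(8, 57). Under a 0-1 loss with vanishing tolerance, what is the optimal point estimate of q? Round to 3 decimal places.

0.111

Mode = (8−1)/(8+57−2) = 7/63 = 0.111.
Mean = 8/(8+57) = 8/65 = 0.123.
This is the posterior mode — the MAP estimate.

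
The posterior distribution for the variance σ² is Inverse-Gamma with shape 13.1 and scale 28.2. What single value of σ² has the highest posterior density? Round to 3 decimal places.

Mode = β/(α+1) = 28.2/14.1 = 2.000.
Mean = β/(α−1) = 28.2/12.1 = 2.331.
This is the posterior mode — the MAP estimate.

2.000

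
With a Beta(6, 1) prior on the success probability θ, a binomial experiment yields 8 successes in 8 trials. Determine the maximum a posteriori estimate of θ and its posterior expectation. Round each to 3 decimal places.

Posterior: Beta(6+8, 1+0) = Beta(14, 1).
Since β = 1 ≤ 1 and α > 1, the Beta density is monotone increasing on [0,1]; the mode is at 1.
Mean = 14/(14+1) = 0.933.

MAP: 1.000. Posterior mean: 0.933.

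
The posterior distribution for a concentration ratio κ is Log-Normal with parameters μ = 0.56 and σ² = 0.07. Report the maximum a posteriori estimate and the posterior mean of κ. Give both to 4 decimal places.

maximum a posteriori estimate = 1.6323, posterior mean = 1.8130

Mode = exp(μ − σ²) = exp(0.49) = 1.6323.
Mean = exp(μ + σ²/2) = exp(0.595) = 1.8130.
Right-skewed posterior ⇒ mode < mean.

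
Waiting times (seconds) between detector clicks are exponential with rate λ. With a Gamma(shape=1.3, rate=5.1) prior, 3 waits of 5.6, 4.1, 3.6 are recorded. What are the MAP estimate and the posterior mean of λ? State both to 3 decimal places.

MAP: 0.179. Posterior mean: 0.234.

Σ times = 13.3. Posterior: Gamma(shape = 1.3+3 = 4.3, rate = 5.1+13.3 = 18.4).
Mode = (α−1)/β = 3.3/18.4 = 0.179.
Mean = α/β = 4.3/18.4 = 0.234.
The mean is pulled above the mode by the posterior's right skew.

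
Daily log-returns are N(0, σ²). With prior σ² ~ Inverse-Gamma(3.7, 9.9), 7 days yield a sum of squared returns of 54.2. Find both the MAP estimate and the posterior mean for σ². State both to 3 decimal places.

σ²_MAP = 4.512, E[σ²|data] = 5.968

Posterior: Inverse-Gamma(shape = 3.7+7/2 = 7.2, scale = 9.9+54.2/2 = 37.0).
Mode = β/(α+1) = 37.0/8.2 = 4.512.
Mean = β/(α−1) = 37.0/6.2 = 5.968.
Right-skewed posterior ⇒ mode < mean.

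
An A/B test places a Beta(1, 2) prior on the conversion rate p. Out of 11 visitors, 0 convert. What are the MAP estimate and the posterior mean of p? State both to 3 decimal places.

MAP = 0.000, posterior mean = 0.071

Posterior: Beta(1+0, 2+11) = Beta(1, 13).
Since α = 1 ≤ 1 and β > 1, the Beta density is monotone decreasing on [0,1]; the mode is at 0.
Mean = 1/(1+13) = 0.071.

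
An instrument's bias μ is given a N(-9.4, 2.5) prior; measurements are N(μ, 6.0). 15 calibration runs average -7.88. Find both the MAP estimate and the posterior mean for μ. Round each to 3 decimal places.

Posterior for μ is Normal. Precision-weighted mean: (1/2.5·-9.4 + 15/6.0·-7.88) / (1/2.5 + 15/6.0) = -8.090.
A Normal posterior is symmetric, so mode = mean.

MAP estimate = -8.090, posterior mean = -8.090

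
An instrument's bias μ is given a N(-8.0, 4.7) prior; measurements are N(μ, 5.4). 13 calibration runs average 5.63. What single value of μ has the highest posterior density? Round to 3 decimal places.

4.523

Posterior for μ is Normal. Precision-weighted mean: (1/4.7·-8.0 + 13/5.4·5.63) / (1/4.7 + 13/5.4) = 4.523.
A Normal posterior is symmetric, so mode = mean.
This is the posterior mode — the MAP estimate.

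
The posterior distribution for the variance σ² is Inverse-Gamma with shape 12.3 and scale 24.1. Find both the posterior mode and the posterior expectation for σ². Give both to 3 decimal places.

Mode = β/(α+1) = 24.1/13.3 = 1.812.
Mean = β/(α−1) = 24.1/11.3 = 2.133.
Right-skewed posterior ⇒ mode < mean.

MAP = 1.812, posterior mean = 2.133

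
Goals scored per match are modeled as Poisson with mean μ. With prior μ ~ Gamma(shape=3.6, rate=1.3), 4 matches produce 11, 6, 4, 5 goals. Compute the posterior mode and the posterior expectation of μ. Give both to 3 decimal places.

MAP = 5.396, posterior mean = 5.585

Σ counts = 26. Posterior: Gamma(shape = 3.6+26 = 29.6, rate = 1.3+4 = 5.3).
Mode = (α−1)/β = 28.6/5.3 = 5.396.
Mean = α/β = 29.6/5.3 = 5.585.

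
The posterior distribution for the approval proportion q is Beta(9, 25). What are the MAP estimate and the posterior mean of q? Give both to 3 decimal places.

MAP = 0.250; posterior mean = 0.265

Mode = (9−1)/(9+25−2) = 8/32 = 0.250.
Mean = 9/(9+25) = 9/34 = 0.265.
The posterior is right-skewed, so the mean exceeds the mode.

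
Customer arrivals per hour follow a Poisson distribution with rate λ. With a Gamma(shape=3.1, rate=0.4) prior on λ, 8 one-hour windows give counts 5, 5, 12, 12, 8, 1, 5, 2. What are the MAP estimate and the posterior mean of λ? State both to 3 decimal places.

MAP = 6.202, posterior mean = 6.321

Σ counts = 50. Posterior: Gamma(shape = 3.1+50 = 53.1, rate = 0.4+8 = 8.4).
Mode = (α−1)/β = 52.1/8.4 = 6.202.
Mean = α/β = 53.1/8.4 = 6.321.
The mean is pulled above the mode by the posterior's right skew.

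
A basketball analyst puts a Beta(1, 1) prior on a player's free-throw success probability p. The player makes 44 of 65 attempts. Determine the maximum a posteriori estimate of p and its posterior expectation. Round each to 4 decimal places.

Posterior: Beta(1+44, 1+21) = Beta(45, 22).
Mode = (45−1)/(45+22−2) = 44/65 = 0.6769.
With a flat prior the MAP equals the MLE, 44/65.
Mean = 45/(45+22) = 45/67 = 0.6716.

MAP: 0.6769. Posterior mean: 0.6716.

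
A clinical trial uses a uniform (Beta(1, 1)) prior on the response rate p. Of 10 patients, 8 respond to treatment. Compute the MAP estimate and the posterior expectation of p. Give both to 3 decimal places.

MAP: 0.800. Posterior mean: 0.750.

Posterior: Beta(1+8, 1+2) = Beta(9, 3).
Mode = (9−1)/(9+3−2) = 8/10 = 0.800.
With a flat prior the MAP equals the MLE, 8/10.
Mean = 9/(9+3) = 9/12 = 0.750.
Mode > mean: the posterior has a left tail.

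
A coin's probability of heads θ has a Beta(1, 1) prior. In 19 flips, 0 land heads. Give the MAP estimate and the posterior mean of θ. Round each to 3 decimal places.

Posterior: Beta(1+0, 1+19) = Beta(1, 20).
Since α = 1 ≤ 1 and β > 1, the Beta density is monotone decreasing on [0,1]; the mode is at 0.
Mean = 1/(1+20) = 0.048.

MAP: 0.000. Posterior mean: 0.048.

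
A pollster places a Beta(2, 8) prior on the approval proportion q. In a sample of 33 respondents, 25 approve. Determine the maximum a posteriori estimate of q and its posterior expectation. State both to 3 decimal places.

MAP = 0.634, posterior mean = 0.628

Posterior: Beta(2+25, 8+8) = Beta(27, 16).
Mode = (27−1)/(27+16−2) = 26/41 = 0.634.
Mean = 27/(27+16) = 27/43 = 0.628.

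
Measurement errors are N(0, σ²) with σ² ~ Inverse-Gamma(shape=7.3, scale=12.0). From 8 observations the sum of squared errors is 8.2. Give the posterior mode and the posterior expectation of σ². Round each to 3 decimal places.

MAP = 1.309; posterior mean = 1.563

Posterior: Inverse-Gamma(shape = 7.3+8/2 = 11.3, scale = 12.0+8.2/2 = 16.1).
Mode = β/(α+1) = 16.1/12.3 = 1.309.
Mean = β/(α−1) = 16.1/10.3 = 1.563.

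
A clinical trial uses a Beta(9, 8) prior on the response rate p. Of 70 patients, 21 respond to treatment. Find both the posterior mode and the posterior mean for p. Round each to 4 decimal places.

Posterior: Beta(9+21, 8+49) = Beta(30, 57).
Mode = (30−1)/(30+57−2) = 29/85 = 0.3412.
Mean = 30/(30+57) = 30/87 = 0.3448.

p_MAP = 0.3412, E[p|data] = 0.3448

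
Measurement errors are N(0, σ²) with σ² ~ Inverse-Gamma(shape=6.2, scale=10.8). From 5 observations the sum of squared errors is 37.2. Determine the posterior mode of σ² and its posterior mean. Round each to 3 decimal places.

posterior mode = 3.031, posterior mean = 3.818

Posterior: Inverse-Gamma(shape = 6.2+5/2 = 8.7, scale = 10.8+37.2/2 = 29.4).
Mode = β/(α+1) = 29.4/9.7 = 3.031.
Mean = β/(α−1) = 29.4/7.7 = 3.818.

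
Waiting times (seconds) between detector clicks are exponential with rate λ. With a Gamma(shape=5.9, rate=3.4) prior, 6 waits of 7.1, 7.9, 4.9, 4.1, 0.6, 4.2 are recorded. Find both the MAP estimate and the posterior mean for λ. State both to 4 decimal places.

Σ times = 28.8. Posterior: Gamma(shape = 5.9+6 = 11.9, rate = 3.4+28.8 = 32.2).
Mode = (α−1)/β = 10.9/32.2 = 0.3385.
Mean = α/β = 11.9/32.2 = 0.3696.

MAP: 0.3385. Posterior mean: 0.3696.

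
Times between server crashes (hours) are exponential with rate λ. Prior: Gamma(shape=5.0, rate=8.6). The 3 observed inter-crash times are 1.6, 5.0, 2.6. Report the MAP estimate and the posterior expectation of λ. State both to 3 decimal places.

MAP = 0.393, posterior mean = 0.449

Σ times = 9.2. Posterior: Gamma(shape = 5.0+3 = 8.0, rate = 8.6+9.2 = 17.8).
Mode = (α−1)/β = 7.0/17.8 = 0.393.
Mean = α/β = 8.0/17.8 = 0.449.
Mean > mode: the posterior has a right tail.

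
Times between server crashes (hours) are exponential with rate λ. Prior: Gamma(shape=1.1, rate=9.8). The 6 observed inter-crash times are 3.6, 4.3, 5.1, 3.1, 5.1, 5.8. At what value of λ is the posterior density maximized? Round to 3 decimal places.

0.166

Σ times = 27.0. Posterior: Gamma(shape = 1.1+6 = 7.1, rate = 9.8+27.0 = 36.8).
Mode = (α−1)/β = 6.1/36.8 = 0.166.
Mean = α/β = 7.1/36.8 = 0.193.
This is the posterior mode — the MAP estimate.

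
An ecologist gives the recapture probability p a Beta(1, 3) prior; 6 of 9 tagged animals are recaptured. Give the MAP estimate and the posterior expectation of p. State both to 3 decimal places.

MAP = 0.545, posterior mean = 0.538

Posterior: Beta(1+6, 3+3) = Beta(7, 6).
Mode = (7−1)/(7+6−2) = 6/11 = 0.545.
Mean = 7/(7+6) = 7/13 = 0.538.
The mean is pulled below the mode by the posterior's left skew.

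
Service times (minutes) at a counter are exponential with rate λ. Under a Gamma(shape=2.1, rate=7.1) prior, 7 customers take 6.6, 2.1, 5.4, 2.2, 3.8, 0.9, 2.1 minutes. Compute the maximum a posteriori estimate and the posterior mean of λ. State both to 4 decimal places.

MAP = 0.2682, posterior mean = 0.3013

Σ times = 23.1. Posterior: Gamma(shape = 2.1+7 = 9.1, rate = 7.1+23.1 = 30.2).
Mode = (α−1)/β = 8.1/30.2 = 0.2682.
Mean = α/β = 9.1/30.2 = 0.3013.
Mean > mode: the posterior has a right tail.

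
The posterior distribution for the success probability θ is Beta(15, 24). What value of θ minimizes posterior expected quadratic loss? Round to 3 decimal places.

Mode = (15−1)/(15+24−2) = 14/37 = 0.378.
Mean = 15/(15+24) = 15/39 = 0.385.
Quadratic loss ⇒ the optimal estimator is the posterior mean.

0.385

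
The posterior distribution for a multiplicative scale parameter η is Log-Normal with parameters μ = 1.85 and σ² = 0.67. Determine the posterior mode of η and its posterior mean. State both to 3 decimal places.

MAP: 3.254. Posterior mean: 8.891.

Mode = exp(μ − σ²) = exp(1.18) = 3.254.
Mean = exp(μ + σ²/2) = exp(2.185) = 8.891.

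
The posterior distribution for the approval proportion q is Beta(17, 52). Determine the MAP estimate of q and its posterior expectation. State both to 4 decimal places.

q_MAP = 0.2388, E[q|data] = 0.2464

Mode = (17−1)/(17+52−2) = 16/67 = 0.2388.
Mean = 17/(17+52) = 17/69 = 0.2464.
Mean > mode: the posterior has a right tail.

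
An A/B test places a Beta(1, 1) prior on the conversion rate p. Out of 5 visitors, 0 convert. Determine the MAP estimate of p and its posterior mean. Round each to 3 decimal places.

Posterior: Beta(1+0, 1+5) = Beta(1, 6).
Since α = 1 ≤ 1 and β > 1, the Beta density is monotone decreasing on [0,1]; the mode is at 0.
Mean = 1/(1+6) = 0.143.

MAP = 0.000, posterior mean = 0.143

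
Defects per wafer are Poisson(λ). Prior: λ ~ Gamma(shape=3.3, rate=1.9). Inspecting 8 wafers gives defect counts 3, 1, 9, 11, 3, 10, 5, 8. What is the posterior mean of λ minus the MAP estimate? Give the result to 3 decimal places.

Σ counts = 50. Posterior: Gamma(shape = 3.3+50 = 53.3, rate = 1.9+8 = 9.9).
Mode = (α−1)/β = 52.3/9.9 = 5.283.
Mean = α/β = 53.3/9.9 = 5.384.
Difference = 5.384 − 5.283 = 0.101.
The mean is pulled above the mode by the posterior's right skew.

0.101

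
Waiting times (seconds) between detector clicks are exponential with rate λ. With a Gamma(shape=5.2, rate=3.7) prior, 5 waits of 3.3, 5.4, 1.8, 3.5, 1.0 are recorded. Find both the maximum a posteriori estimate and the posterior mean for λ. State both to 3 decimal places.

Σ times = 15.0. Posterior: Gamma(shape = 5.2+5 = 10.2, rate = 3.7+15.0 = 18.7).
Mode = (α−1)/β = 9.2/18.7 = 0.492.
Mean = α/β = 10.2/18.7 = 0.545.
Right-skewed posterior ⇒ mode < mean.

maximum a posteriori estimate = 0.492, posterior mean = 0.545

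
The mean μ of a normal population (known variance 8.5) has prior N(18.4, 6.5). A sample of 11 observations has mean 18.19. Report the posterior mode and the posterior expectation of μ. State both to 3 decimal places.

μ_MAP = 18.212, E[μ|data] = 18.212

Posterior for μ is Normal. Precision-weighted mean: (1/6.5·18.4 + 11/8.5·18.19) / (1/6.5 + 11/8.5) = 18.212.
A Normal posterior is symmetric, so mode = mean.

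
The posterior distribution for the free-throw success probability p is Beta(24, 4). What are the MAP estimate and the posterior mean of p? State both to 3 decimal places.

Mode = (24−1)/(24+4−2) = 23/26 = 0.885.
Mean = 24/(24+4) = 24/28 = 0.857.

p_MAP = 0.885, E[p|data] = 0.857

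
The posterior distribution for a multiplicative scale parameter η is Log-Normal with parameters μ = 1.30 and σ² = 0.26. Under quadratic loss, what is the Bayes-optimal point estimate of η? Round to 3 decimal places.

4.179

Mode = exp(μ − σ²) = exp(1.04) = 2.829.
Mean = exp(μ + σ²/2) = exp(1.430) = 4.179.
Quadratic loss ⇒ the optimal estimator is the posterior mean.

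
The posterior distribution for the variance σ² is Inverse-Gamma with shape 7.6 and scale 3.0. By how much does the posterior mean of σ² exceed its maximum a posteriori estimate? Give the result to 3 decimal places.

0.106

Mode = β/(α+1) = 3.0/8.6 = 0.349.
Mean = β/(α−1) = 3.0/6.6 = 0.455.
Difference = 0.455 − 0.349 = 0.106.
Mean > mode: the posterior has a right tail.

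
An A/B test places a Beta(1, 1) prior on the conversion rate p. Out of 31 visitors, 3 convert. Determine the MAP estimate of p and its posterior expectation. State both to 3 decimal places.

Posterior: Beta(1+3, 1+28) = Beta(4, 29).
Mode = (4−1)/(4+29−2) = 3/31 = 0.097.
Mean = 4/(4+29) = 4/33 = 0.121.

MAP estimate = 0.097, posterior expectation = 0.121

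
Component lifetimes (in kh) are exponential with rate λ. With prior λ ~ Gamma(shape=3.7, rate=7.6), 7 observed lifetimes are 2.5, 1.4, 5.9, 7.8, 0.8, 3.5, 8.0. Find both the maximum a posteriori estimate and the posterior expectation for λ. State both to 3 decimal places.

MAP = 0.259; posterior mean = 0.285

Σ times = 29.9. Posterior: Gamma(shape = 3.7+7 = 10.7, rate = 7.6+29.9 = 37.5).
Mode = (α−1)/β = 9.7/37.5 = 0.259.
Mean = α/β = 10.7/37.5 = 0.285.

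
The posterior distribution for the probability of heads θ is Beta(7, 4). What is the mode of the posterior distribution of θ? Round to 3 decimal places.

Mode = (7−1)/(7+4−2) = 6/9 = 0.667.
Mean = 7/(7+4) = 7/11 = 0.636.
This is the posterior mode — the MAP estimate.

0.667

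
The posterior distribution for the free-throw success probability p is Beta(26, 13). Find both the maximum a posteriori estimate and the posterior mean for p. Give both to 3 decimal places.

MAP = 0.676, posterior mean = 0.667

Mode = (26−1)/(26+13−2) = 25/37 = 0.676.
Mean = 26/(26+13) = 26/39 = 0.667.
The posterior is left-skewed, so the mode exceeds the mean.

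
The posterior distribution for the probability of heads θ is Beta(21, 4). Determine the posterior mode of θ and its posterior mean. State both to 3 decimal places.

posterior mode = 0.870, posterior mean = 0.840

Mode = (21−1)/(21+4−2) = 20/23 = 0.870.
Mean = 21/(21+4) = 21/25 = 0.840.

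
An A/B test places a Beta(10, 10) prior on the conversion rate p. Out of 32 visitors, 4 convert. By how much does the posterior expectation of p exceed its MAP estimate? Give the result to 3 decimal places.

Posterior: Beta(10+4, 10+28) = Beta(14, 38).
Mode = (14−1)/(14+38−2) = 13/50 = 0.260.
Mean = 14/(14+38) = 14/52 = 0.269.
Difference = 0.269 − 0.260 = 0.009.
The mean is pulled above the mode by the posterior's right skew.

0.009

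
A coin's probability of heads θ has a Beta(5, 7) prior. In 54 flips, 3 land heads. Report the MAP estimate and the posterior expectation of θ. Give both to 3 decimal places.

Posterior: Beta(5+3, 7+51) = Beta(8, 58).
Mode = (8−1)/(8+58−2) = 7/64 = 0.109.
Mean = 8/(8+58) = 8/66 = 0.121.

MAP = 0.109; posterior mean = 0.121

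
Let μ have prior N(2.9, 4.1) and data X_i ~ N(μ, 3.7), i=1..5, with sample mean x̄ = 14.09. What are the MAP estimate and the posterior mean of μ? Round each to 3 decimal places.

MAP: 12.379. Posterior mean: 12.379.

Posterior for μ is Normal. Precision-weighted mean: (1/4.1·2.9 + 5/3.7·14.09) / (1/4.1 + 5/3.7) = 12.379.
A Normal posterior is symmetric, so mode = mean.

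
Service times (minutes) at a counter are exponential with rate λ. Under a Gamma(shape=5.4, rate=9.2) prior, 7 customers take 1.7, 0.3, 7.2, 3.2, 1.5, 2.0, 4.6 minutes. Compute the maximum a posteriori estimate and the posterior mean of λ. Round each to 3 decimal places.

λ_MAP = 0.384, E[λ|data] = 0.418

Σ times = 20.5. Posterior: Gamma(shape = 5.4+7 = 12.4, rate = 9.2+20.5 = 29.7).
Mode = (α−1)/β = 11.4/29.7 = 0.384.
Mean = α/β = 12.4/29.7 = 0.418.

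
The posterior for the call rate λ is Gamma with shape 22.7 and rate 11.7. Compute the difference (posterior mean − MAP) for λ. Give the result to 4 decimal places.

Mode = (α−1)/β = 21.7/11.7 = 1.8547.
Mean = α/β = 22.7/11.7 = 1.9402.
Difference = 1.9402 − 1.8547 = 0.0855.

0.0855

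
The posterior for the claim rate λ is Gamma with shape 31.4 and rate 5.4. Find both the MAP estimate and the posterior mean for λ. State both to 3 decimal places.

MAP = 5.630, posterior mean = 5.815

Mode = (α−1)/β = 30.4/5.4 = 5.630.
Mean = α/β = 31.4/5.4 = 5.815.
The mean is pulled above the mode by the posterior's right skew.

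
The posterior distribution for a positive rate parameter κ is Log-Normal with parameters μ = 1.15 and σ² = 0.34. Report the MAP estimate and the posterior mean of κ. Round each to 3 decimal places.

Mode = exp(μ − σ²) = exp(0.81) = 2.248.
Mean = exp(μ + σ²/2) = exp(1.320) = 3.743.
The posterior is right-skewed, so the mean exceeds the mode.

MAP = 2.248, posterior mean = 3.743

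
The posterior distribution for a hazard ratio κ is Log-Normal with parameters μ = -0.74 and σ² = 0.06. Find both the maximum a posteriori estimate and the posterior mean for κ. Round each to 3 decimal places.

Mode = exp(μ − σ²) = exp(-0.80) = 0.449.
Mean = exp(μ + σ²/2) = exp(-0.710) = 0.492.

MAP = 0.449; posterior mean = 0.492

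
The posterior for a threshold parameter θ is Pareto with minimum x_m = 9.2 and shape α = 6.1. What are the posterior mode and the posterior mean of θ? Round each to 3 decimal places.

The Pareto density is strictly decreasing on [x_m, ∞), so the mode is x_m = 9.200.
Mean = α·x_m/(α−1) = 6.1·9.2/5.1 = 11.004.

MAP: 9.200. Posterior mean: 11.004.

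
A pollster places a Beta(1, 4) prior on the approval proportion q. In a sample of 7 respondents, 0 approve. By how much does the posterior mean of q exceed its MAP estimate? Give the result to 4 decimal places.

0.0833

Posterior: Beta(1+0, 4+7) = Beta(1, 11).
Since α = 1 ≤ 1 and β > 1, the Beta density is monotone decreasing on [0,1]; the mode is at 0.
Mean = 1/(1+11) = 0.0833.
Difference = 0.0833 − 0.0000 = 0.0833.
The posterior is right-skewed, so the mean exceeds the mode.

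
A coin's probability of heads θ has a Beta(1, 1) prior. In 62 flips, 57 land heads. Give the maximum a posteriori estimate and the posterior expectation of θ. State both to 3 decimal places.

Posterior: Beta(1+57, 1+5) = Beta(58, 6).
Mode = (58−1)/(58+6−2) = 57/62 = 0.919.
Mean = 58/(58+6) = 58/64 = 0.906.

MAP = 0.919, posterior mean = 0.906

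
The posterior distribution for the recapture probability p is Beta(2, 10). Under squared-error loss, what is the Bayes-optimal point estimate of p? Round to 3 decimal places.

Mode = (2−1)/(2+10−2) = 1/10 = 0.100.
Mean = 2/(2+10) = 2/12 = 0.167.
Squared-error loss ⇒ the optimal estimator is the posterior mean.

0.167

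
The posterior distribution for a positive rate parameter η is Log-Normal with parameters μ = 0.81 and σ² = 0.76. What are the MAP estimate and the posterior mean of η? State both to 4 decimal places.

Mode = exp(μ − σ²) = exp(0.05) = 1.0513.
Mean = exp(μ + σ²/2) = exp(1.190) = 3.2871.

MAP = 1.0513; posterior mean = 3.2871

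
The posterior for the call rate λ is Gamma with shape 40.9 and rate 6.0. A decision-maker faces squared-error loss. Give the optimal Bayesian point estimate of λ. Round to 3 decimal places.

6.817

Mode = (α−1)/β = 39.9/6.0 = 6.650.
Mean = α/β = 40.9/6.0 = 6.817.
Squared-error loss ⇒ the optimal estimator is the posterior mean.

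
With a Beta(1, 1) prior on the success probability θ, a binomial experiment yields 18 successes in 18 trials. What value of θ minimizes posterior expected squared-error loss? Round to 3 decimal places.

0.950

Posterior: Beta(1+18, 1+0) = Beta(19, 1).
Since β = 1 ≤ 1 and α > 1, the Beta density is monotone increasing on [0,1]; the mode is at 1.
Mean = 19/(19+1) = 0.950.
Squared-error loss ⇒ the optimal estimator is the posterior mean.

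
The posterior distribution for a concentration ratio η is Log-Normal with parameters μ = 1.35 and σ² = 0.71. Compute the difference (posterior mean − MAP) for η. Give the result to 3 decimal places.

3.605

Mode = exp(μ − σ²) = exp(0.64) = 1.896.
Mean = exp(μ + σ²/2) = exp(1.705) = 5.501.
Difference = 5.501 − 1.896 = 3.605.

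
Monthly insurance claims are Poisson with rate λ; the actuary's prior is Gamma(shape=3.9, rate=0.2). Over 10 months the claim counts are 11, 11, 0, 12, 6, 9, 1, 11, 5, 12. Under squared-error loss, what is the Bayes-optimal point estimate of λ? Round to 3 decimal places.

Σ counts = 78. Posterior: Gamma(shape = 3.9+78 = 81.9, rate = 0.2+10 = 10.2).
Mode = (α−1)/β = 80.9/10.2 = 7.931.
Mean = α/β = 81.9/10.2 = 8.029.
Squared-error loss ⇒ the optimal estimator is the posterior mean.

8.029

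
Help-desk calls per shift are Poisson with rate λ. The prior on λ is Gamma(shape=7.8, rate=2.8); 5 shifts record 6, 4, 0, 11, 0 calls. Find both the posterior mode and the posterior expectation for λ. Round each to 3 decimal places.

MAP = 3.564, posterior mean = 3.692

Σ counts = 21. Posterior: Gamma(shape = 7.8+21 = 28.8, rate = 2.8+5 = 7.8).
Mode = (α−1)/β = 27.8/7.8 = 3.564.
Mean = α/β = 28.8/7.8 = 3.692.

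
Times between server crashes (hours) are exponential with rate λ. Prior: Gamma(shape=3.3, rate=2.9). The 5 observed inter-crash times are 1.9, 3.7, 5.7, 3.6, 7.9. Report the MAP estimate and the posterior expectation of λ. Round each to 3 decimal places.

Σ times = 22.8. Posterior: Gamma(shape = 3.3+5 = 8.3, rate = 2.9+22.8 = 25.7).
Mode = (α−1)/β = 7.3/25.7 = 0.284.
Mean = α/β = 8.3/25.7 = 0.323.

MAP: 0.284. Posterior mean: 0.323.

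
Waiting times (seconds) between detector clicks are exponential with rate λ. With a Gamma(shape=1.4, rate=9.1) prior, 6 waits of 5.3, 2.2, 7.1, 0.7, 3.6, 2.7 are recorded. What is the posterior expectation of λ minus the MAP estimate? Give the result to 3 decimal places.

Σ times = 21.6. Posterior: Gamma(shape = 1.4+6 = 7.4, rate = 9.1+21.6 = 30.7).
Mode = (α−1)/β = 6.4/30.7 = 0.208.
Mean = α/β = 7.4/30.7 = 0.241.
Difference = 0.241 − 0.208 = 0.033.

0.033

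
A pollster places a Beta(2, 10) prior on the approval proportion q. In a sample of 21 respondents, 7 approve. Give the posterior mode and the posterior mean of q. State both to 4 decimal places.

Posterior: Beta(2+7, 10+14) = Beta(9, 24).
Mode = (9−1)/(9+24−2) = 8/31 = 0.2581.
Mean = 9/(9+24) = 9/33 = 0.2727.

MAP: 0.2581. Posterior mean: 0.2727.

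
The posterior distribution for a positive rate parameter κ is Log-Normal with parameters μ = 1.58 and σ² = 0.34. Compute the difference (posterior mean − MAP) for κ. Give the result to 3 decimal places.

Mode = exp(μ − σ²) = exp(1.24) = 3.456.
Mean = exp(μ + σ²/2) = exp(1.750) = 5.755.
Difference = 5.755 − 3.456 = 2.299.
Right-skewed posterior ⇒ mode < mean.

2.299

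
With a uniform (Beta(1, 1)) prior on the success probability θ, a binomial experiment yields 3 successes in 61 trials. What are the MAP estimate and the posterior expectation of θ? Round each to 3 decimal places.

Posterior: Beta(1+3, 1+58) = Beta(4, 59).
Mode = (4−1)/(4+59−2) = 3/61 = 0.049.
With a flat prior the MAP equals the MLE, 3/61.
Mean = 4/(4+59) = 4/63 = 0.063.
Mean > mode: the posterior has a right tail.

MAP: 0.049. Posterior mean: 0.063.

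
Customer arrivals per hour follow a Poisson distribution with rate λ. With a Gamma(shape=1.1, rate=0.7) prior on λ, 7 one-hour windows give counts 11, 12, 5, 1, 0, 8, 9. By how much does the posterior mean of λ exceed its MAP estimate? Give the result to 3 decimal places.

0.130

Σ counts = 46. Posterior: Gamma(shape = 1.1+46 = 47.1, rate = 0.7+7 = 7.7).
Mode = (α−1)/β = 46.1/7.7 = 5.987.
Mean = α/β = 47.1/7.7 = 6.117.
Difference = 6.117 − 5.987 = 0.130.
The posterior is right-skewed, so the mean exceeds the mode.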